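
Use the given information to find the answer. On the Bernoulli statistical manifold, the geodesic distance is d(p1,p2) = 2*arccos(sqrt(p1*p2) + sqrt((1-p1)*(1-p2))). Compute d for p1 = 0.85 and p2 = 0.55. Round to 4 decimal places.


Geodesic distance on Bernoulli manifold:
d(p1,p2) = 2*arccos(sqrt(p1*p2) + sqrt((1-p1)*(1-p2))).
sqrt(p1*p2) = sqrt(0.85*0.55) = 0.68374.
sqrt((1-p1)*(1-p2)) = sqrt(0.15*0.45) = 0.259808.
arg = 0.68374 + 0.259808 = 0.943547.
d = 2*arccos(0.943547) = 0.6752

0.6752


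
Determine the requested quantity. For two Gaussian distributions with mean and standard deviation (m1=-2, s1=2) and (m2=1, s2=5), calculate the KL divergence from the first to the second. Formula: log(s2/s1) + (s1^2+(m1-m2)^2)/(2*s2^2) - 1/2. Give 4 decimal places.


KL divergence between normal distributions:
KL = log(s2/s1) + (s1^2 + (m1-m2)^2)/(2*s2^2) - 1/2.
log(5/2) = 0.916291.
(2^2 + (-2-1)^2)/(2*5^2) = (4 + 9)/50 = 0.26.
KL = 0.916291 + 0.26 - 0.5 = 0.6763

0.6763


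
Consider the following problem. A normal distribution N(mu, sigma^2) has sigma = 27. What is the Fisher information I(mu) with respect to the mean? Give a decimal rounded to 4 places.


The Fisher information for the mean of a normal distribution is I(mu) = 1/sigma^2.
sigma = 27, so sigma^2 = 729.
I(mu) = 1/729 = 0.0014

0.0014


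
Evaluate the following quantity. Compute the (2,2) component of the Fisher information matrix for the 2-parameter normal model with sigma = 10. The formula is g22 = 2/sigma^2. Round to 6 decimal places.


For the 2-parameter normal family, the Fisher metric has:
  g11 = 1/sigma^2, g22 = 2/sigma^2.
sigma = 10, sigma^2 = 100.
g22 = 0.020000

0.020000


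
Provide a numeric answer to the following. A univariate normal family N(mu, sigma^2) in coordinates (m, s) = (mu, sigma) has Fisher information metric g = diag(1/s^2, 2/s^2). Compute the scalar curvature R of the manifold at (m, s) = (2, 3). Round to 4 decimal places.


The metric has the form g = (A dm^2 + B ds^2)/s^2 with A = 1, B = 2.
Substitute u = sqrt(A/B)*m: g = B*(du^2 + ds^2)/s^2, i.e. B times the
Poincare upper half-plane metric, which has constant Gaussian curvature -1.
Scaling a 2D metric by a constant c divides the Gaussian curvature by c,
so K = -1/B = -1/(2) = -0.5000 everywhere (the point (m, s) = (2, 3) is irrelevant:
the curvature is constant).
Scalar curvature in dimension 2: R = 2K = -2/(2) = -1.0000.

-1.0000


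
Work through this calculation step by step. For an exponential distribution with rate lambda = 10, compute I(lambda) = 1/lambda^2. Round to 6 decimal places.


Fisher information for exponential: I(lambda) = 1/lambda^2.
lambda = 10, lambda^2 = 100.
I = 1/100 = 0.010000

0.010000


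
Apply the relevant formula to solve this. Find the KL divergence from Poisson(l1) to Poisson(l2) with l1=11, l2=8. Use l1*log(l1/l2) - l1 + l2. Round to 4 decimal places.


KL divergence for Poisson:
KL = l1*log(l1/l2) - l1 + l2.
l1 = 11, l2 = 8.
log(11/8) = 0.318454.
l1*log(l1/l2) = 11 * 0.318454 = 3.502991.
KL = 3.502991 - 11 + 8 = 0.5030

0.5030


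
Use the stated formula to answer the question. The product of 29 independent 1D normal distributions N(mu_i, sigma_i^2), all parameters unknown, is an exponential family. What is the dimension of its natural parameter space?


Exponential family dimension calculation:
Each univariate normal has two natural parameters (mu/sigma^2 and -1/(2 sigma^2)).
With 29 independent components, dim = 2 * 29 = 58.

58


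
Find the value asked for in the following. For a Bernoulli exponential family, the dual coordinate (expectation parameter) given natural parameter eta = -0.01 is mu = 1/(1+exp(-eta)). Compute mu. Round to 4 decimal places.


Dual coordinate (expectation parameter) for Bernoulli:
mu = 1/(1+exp(-eta)).
eta = -0.01.
exp(-eta) = exp(0.01) = 1.01005.
mu = 1/(1+1.01005) = 0.4975

0.4975


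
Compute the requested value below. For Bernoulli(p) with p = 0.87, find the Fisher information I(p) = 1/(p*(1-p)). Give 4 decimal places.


For Bernoulli(p), Fisher information is I(p) = 1/(p*(1-p)).
p = 0.87, 1-p = 0.13.
p*(1-p) = 0.1131.
I(p) = 1/0.1131 = 8.8417

8.8417


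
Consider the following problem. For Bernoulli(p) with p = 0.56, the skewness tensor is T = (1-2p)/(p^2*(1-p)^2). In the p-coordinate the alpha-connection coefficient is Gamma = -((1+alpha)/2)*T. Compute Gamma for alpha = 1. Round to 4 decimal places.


Skewness (Amari-Chentsov) tensor: T = (1-2p)/(p^2*(1-p)^2).
p = 0.56, 1-2p = -0.12, p^2 = 0.3136, (1-p)^2 = 0.1936.
T = -0.12/(0.3136 * 0.1936) = -1.976514.
In the p-coordinate, Gamma^(alpha) = Gamma^(0) - (alpha/2)*T with Gamma^(0) = (1/2)*g'(p) = -T/2,
so Gamma^(alpha) = -((1+alpha)/2)*T.
alpha = 1, -(1+alpha)/2 = -1.0.
Gamma = -1.0 * -1.976514 = 1.9765

1.9765


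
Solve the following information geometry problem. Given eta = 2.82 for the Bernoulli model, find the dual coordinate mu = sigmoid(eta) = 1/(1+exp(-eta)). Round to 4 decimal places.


Dual coordinate (expectation parameter) for Bernoulli:
mu = 1/(1+exp(-eta)).
eta = 2.82.
exp(-eta) = exp(-2.82) = 0.059606.
mu = 1/(1+0.059606) = 0.9437

0.9437


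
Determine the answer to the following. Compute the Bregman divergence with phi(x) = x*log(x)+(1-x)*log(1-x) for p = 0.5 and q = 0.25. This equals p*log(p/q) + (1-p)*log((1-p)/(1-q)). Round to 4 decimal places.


Bregman divergence with negative entropy generator:
D = p*log(p/q) + (1-p)*log((1-p)/(1-q)).
p = 0.5, q = 0.25.
p*log(p/q) = 0.5*log(0.5/0.25) = 0.346574.
(1-p)*log((1-p)/(1-q)) = 0.5*log(0.5/0.75) = -0.202733.
D = 0.346574 + -0.202733 = 0.1438

0.1438


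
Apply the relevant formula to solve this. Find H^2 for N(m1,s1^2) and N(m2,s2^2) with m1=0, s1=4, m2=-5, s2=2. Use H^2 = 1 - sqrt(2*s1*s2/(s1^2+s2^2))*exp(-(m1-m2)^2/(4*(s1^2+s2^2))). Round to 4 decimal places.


Squared Hellinger distance for Gaussians:
H^2 = 1 - sqrt(2*s1*s2/(s1^2+s2^2)) * exp(-(m1-m2)^2/(4*(s1^2+s2^2))).
s1^2 = 16, s2^2 = 4, s1^2+s2^2 = 20.
sqrt(2*4*2/(20)) = 0.894427.
(m1-m2)^2 = (5)^2 = 25.
exp(-25/(4*20)) = exp(-0.3125) = 0.731616.
H^2 = 1 - 0.894427*0.731616 = 0.3456

0.3456


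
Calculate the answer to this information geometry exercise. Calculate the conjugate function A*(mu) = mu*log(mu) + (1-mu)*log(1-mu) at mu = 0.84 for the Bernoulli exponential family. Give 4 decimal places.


Legendre transform for Bernoulli:
A*(mu) = mu*log(mu) + (1-mu)*log(1-mu).
mu = 0.84, 1-mu = 0.16.
mu*log(mu) = 0.84*log(0.84) = -0.146457.
(1-mu)*log(1-mu) = 0.16*log(0.16) = -0.293213.
A* = -0.146457 + -0.293213 = -0.4397

-0.4397


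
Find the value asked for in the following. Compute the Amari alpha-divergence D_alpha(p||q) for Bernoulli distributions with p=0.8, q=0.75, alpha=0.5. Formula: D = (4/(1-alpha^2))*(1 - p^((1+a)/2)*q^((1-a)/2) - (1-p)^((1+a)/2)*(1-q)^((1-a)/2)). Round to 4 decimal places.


Amari alpha-divergence:
D = (4/(1-alpha^2))*(1 - p^((1+a)/2)*q^((1-a)/2) - (1-p)^((1+a)/2)*(1-q)^((1-a)/2)).
alpha = 0.5, p = 0.8, q = 0.75.
e1 = (1+alpha)/2 = 0.75, e2 = (1-alpha)/2 = 0.25.
t1 = p^e1 * q^e2 = 0.8^0.75 * 0.75^0.25 = 0.787196.
t2 = (1-p)^e1 * (1-q)^e2 = 0.2^0.75 * 0.25^0.25 = 0.211474.
4/(1-alpha^2) = 5.333333.
D = 5.333333*(1 - 0.787196 - 0.211474) = 0.0071

0.0071


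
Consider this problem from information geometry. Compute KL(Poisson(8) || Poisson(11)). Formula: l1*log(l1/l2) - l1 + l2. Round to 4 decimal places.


KL divergence for Poisson:
KL = l1*log(l1/l2) - l1 + l2.
l1 = 8, l2 = 11.
log(8/11) = -0.318454.
l1*log(l1/l2) = 8 * -0.318454 = -2.54763.
KL = -2.54763 - 8 + 11 = 0.4524

0.4524


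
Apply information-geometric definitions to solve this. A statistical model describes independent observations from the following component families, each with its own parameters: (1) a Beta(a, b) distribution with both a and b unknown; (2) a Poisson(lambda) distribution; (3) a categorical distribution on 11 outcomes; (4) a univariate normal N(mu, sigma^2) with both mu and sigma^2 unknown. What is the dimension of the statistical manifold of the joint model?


The dimension of a statistical manifold equals the number of free
(independent) real parameters of the model. For a product of independent
blocks the parameter counts add.
- Beta (a, b): 2.
- Poisson (lambda): 1.
- categorical on 11 outcomes (probabilities sum to 1): 11-1 = 10.
- normal (mu, sigma^2): 2.
Total = 2 + 1 + 10 + 2 = 15.
Dimension = 15

15


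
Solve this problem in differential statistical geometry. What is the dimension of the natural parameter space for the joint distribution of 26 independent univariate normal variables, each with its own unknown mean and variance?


Exponential family dimension calculation:
Each univariate normal has two natural parameters (mu/sigma^2 and -1/(2 sigma^2)).
With 26 independent components, dim = 2 * 26 = 52.

52


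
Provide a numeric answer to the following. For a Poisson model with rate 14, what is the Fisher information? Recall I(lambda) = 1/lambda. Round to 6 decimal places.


Fisher information for Poisson: I(lambda) = 1/lambda.
lambda = 14.
I(lambda) = 1/14 = 0.071429

0.071429


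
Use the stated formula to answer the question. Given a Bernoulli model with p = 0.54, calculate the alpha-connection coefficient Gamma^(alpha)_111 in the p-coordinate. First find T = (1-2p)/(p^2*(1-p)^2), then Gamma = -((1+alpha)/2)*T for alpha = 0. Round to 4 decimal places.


Skewness (Amari-Chentsov) tensor: T = (1-2p)/(p^2*(1-p)^2).
p = 0.54, 1-2p = -0.08, p^2 = 0.2916, (1-p)^2 = 0.2116.
T = -0.08/(0.2916 * 0.2116) = -1.296543.
In the p-coordinate, Gamma^(alpha) = Gamma^(0) - (alpha/2)*T with Gamma^(0) = (1/2)*g'(p) = -T/2,
so Gamma^(alpha) = -((1+alpha)/2)*T.
alpha = 0, -(1+alpha)/2 = -0.5.
Gamma = -0.5 * -1.296543 = 0.6483

0.6483


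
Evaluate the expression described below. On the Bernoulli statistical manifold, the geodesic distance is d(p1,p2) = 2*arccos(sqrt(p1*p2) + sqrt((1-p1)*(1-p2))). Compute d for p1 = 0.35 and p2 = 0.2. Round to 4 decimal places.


Geodesic distance on Bernoulli manifold:
d(p1,p2) = 2*arccos(sqrt(p1*p2) + sqrt((1-p1)*(1-p2))).
sqrt(p1*p2) = sqrt(0.35*0.2) = 0.264575.
sqrt((1-p1)*(1-p2)) = sqrt(0.65*0.8) = 0.72111.
arg = 0.264575 + 0.72111 = 0.985685.
d = 2*arccos(0.985685) = 0.3388

0.3388


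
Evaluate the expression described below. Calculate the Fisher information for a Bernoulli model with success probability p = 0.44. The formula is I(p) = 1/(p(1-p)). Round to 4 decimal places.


For Bernoulli(p), Fisher information is I(p) = 1/(p*(1-p)).
p = 0.44, 1-p = 0.56.
p*(1-p) = 0.2464.
I(p) = 1/0.2464 = 4.0584

4.0584


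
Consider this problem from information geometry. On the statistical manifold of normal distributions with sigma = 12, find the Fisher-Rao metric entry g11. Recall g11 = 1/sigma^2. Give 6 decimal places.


For the 2-parameter normal family, the Fisher metric has:
  g11 = 1/sigma^2, g22 = 2/sigma^2.
sigma = 12, sigma^2 = 144.
g11 = 0.006944

0.006944


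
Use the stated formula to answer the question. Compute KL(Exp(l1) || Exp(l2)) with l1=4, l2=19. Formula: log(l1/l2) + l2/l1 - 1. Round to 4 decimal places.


KL divergence for exponential family:
KL = log(l1/l2) + l2/l1 - 1.
log(4/19) = -1.558145.
19/4 = 4.75.
KL = -1.558145 + 4.75 - 1 = 2.1919

2.1919


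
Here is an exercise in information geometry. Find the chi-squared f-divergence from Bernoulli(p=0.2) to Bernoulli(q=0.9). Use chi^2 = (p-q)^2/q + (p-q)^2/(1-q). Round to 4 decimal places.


Chi-squared divergence between Bernoulli distributions:
chi^2 = (p-q)^2/q + (p-q)^2/(1-q).
p = 0.2, q = 0.9, p-q = -0.7.
(p-q)^2 = 0.49.
term1 = 0.49/0.9 = 0.544444.
term2 = 0.49/0.1 = 4.9.
chi^2 = 0.544444 + 4.9 = 5.4444

5.4444


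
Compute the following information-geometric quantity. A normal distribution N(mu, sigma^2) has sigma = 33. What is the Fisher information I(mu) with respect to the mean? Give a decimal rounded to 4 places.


The Fisher information for the mean of a normal distribution is I(mu) = 1/sigma^2.
sigma = 33, so sigma^2 = 1089.
I(mu) = 1/1089 = 0.0009

0.0009


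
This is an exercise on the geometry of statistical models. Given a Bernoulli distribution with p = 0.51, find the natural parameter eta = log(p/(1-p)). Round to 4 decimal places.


Natural parameter for Bernoulli: eta = log(p/(1-p)).
p = 0.51, 1-p = 0.49.
p/(1-p) = 1.040816.
eta = log(1.040816) = 0.0400

0.0400


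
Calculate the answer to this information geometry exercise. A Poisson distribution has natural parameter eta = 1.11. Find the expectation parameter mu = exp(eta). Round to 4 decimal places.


Expectation parameter for Poisson exponential family:
mu = exp(eta).
eta = 1.11.
mu = exp(1.11) = 3.0344

3.0344


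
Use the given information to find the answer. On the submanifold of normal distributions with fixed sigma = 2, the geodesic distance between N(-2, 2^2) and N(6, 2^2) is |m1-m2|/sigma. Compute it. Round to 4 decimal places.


On the fixed-variance normal subfamily, geodesic distance = |m1-m2|/sigma.
|-2 - 6| = 8.
sigma = 2.
d = 8/2 = 4.0000

4.0000


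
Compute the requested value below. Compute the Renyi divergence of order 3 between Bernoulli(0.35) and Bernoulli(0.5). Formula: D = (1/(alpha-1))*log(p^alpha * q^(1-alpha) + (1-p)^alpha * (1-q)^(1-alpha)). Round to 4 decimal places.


Renyi divergence of order alpha between Bernoulli distributions:
D = (1/(alpha-1))*log(p^alpha * q^(1-alpha) + (1-p)^alpha * (1-q)^(1-alpha)).
alpha = 3, p = 0.35, q = 0.5.
p^alpha * q^(1-alpha) = 0.35^3 * 0.5^-2 = 0.1715.
(1-p)^alpha * (1-q)^(1-alpha) = 0.65^3 * 0.5^-2 = 1.0985.
sum = 0.1715 + 1.0985 = 1.27.
D = (1/2)*log(1.27) = 0.1195

0.1195


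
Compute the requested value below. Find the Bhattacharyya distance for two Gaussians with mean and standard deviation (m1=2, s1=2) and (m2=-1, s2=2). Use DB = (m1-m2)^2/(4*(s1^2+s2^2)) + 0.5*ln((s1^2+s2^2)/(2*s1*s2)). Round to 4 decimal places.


Bhattacharyya distance between two Gaussians:
DB = (m1-m2)^2/(4*(s1^2+s2^2)) + (1/2)*ln((s1^2+s2^2)/(2*s1*s2)).
(m1-m2)^2 = (3)^2 = 9.
s1^2+s2^2 = 4 + 4 = 8.
term1 = 9/32 = 0.28125.
term2 = 0.5*ln(8/8.0) = 0.0.
DB = 0.28125 + 0.0 = 0.2813

0.2813


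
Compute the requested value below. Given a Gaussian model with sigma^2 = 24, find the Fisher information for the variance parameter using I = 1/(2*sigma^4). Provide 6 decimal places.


Fisher information for variance: I(sigma^2) = 1/(2*sigma^4).
sigma^2 = 24, so sigma^4 = 576.
I = 1/(2*576) = 1/1152 = 0.000868

0.000868


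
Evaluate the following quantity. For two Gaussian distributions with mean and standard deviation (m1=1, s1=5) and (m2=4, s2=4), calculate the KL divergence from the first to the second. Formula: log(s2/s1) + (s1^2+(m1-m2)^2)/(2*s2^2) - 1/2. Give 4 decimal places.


KL divergence between normal distributions:
KL = log(s2/s1) + (s1^2 + (m1-m2)^2)/(2*s2^2) - 1/2.
log(4/5) = -0.223144.
(5^2 + (1-4)^2)/(2*4^2) = (25 + 9)/32 = 1.0625.
KL = -0.223144 + 1.0625 - 0.5 = 0.3394

0.3394


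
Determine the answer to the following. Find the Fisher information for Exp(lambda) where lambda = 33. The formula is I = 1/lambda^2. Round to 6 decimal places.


Fisher information for exponential: I(lambda) = 1/lambda^2.
lambda = 33, lambda^2 = 1089.
I = 1/1089 = 0.000918

0.000918


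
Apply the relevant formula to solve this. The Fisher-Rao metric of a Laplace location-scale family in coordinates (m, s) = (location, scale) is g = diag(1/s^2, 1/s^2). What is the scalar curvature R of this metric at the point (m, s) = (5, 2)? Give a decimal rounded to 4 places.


The metric has the form g = (A dm^2 + B ds^2)/s^2 with A = 1, B = 1.
Substitute u = sqrt(A/B)*m: g = B*(du^2 + ds^2)/s^2, i.e. B times the
Poincare upper half-plane metric, which has constant Gaussian curvature -1.
Scaling a 2D metric by a constant c divides the Gaussian curvature by c,
so K = -1/B = -1/(1) = -1.0000 everywhere (the point (m, s) = (5, 2) is irrelevant:
the curvature is constant).
Scalar curvature in dimension 2: R = 2K = -2/(1) = -2.0000.

-2.0000


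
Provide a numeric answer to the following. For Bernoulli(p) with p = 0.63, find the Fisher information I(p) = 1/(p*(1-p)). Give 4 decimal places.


For Bernoulli(p), Fisher information is I(p) = 1/(p*(1-p)).
p = 0.63, 1-p = 0.37.
p*(1-p) = 0.2331.
I(p) = 1/0.2331 = 4.2900

4.2900


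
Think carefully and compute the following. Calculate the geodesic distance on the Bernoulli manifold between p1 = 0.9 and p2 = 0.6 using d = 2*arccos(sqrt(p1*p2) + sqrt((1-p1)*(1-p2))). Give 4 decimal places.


Geodesic distance on Bernoulli manifold:
d(p1,p2) = 2*arccos(sqrt(p1*p2) + sqrt((1-p1)*(1-p2))).
sqrt(p1*p2) = sqrt(0.9*0.6) = 0.734847.
sqrt((1-p1)*(1-p2)) = sqrt(0.1*0.4) = 0.2.
arg = 0.734847 + 0.2 = 0.934847.
d = 2*arccos(0.934847) = 0.7259

0.7259


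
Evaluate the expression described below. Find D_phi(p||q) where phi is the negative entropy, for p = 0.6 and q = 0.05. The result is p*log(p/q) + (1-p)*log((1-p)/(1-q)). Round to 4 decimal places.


Bregman divergence with negative entropy generator:
D = p*log(p/q) + (1-p)*log((1-p)/(1-q)).
p = 0.6, q = 0.05.
p*log(p/q) = 0.6*log(0.6/0.05) = 1.490944.
(1-p)*log((1-p)/(1-q)) = 0.4*log(0.4/0.95) = -0.345999.
D = 1.490944 + -0.345999 = 1.1449

1.1449


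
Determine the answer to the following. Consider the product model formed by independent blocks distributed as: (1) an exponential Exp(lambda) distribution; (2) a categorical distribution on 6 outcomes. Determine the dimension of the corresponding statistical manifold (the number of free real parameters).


The dimension of a statistical manifold equals the number of free
(independent) real parameters of the model. For a product of independent
blocks the parameter counts add.
- exponential (lambda): 1.
- categorical on 6 outcomes (probabilities sum to 1): 6-1 = 5.
Total = 1 + 5 = 6.
Dimension = 6

6


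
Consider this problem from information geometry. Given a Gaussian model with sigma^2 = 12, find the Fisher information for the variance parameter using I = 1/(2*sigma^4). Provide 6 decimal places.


Fisher information for variance: I(sigma^2) = 1/(2*sigma^4).
sigma^2 = 12, so sigma^4 = 144.
I = 1/(2*144) = 1/288 = 0.003472

0.003472


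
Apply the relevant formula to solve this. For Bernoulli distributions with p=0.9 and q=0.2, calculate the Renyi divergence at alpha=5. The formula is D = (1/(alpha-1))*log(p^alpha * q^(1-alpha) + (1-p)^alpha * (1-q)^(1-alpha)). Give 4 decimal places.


Renyi divergence of order alpha between Bernoulli distributions:
D = (1/(alpha-1))*log(p^alpha * q^(1-alpha) + (1-p)^alpha * (1-q)^(1-alpha)).
alpha = 5, p = 0.9, q = 0.2.
p^alpha * q^(1-alpha) = 0.9^5 * 0.2^-4 = 369.05625.
(1-p)^alpha * (1-q)^(1-alpha) = 0.1^5 * 0.8^-4 = 2.4e-05.
sum = 369.05625 + 2.4e-05 = 369.056274.
D = (1/4)*log(369.056274) = 1.4777

1.4777


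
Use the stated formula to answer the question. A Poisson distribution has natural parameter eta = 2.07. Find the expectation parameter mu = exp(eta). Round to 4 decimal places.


Expectation parameter for Poisson exponential family:
mu = exp(eta).
eta = 2.07.
mu = exp(2.07) = 7.9248

7.9248


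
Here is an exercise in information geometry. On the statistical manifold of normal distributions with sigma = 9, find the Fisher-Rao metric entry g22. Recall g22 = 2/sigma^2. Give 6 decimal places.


For the 2-parameter normal family, the Fisher metric has:
  g11 = 1/sigma^2, g22 = 2/sigma^2.
sigma = 9, sigma^2 = 81.
g22 = 0.024691

0.024691


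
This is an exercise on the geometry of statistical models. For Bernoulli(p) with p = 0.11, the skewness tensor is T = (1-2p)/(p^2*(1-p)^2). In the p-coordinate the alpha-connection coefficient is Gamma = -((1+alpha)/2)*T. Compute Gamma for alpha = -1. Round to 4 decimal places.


Skewness (Amari-Chentsov) tensor: T = (1-2p)/(p^2*(1-p)^2).
p = 0.11, 1-2p = 0.78, p^2 = 0.0121, (1-p)^2 = 0.7921.
T = 0.78/(0.0121 * 0.7921) = 81.382161.
In the p-coordinate, Gamma^(alpha) = Gamma^(0) - (alpha/2)*T with Gamma^(0) = (1/2)*g'(p) = -T/2,
so Gamma^(alpha) = -((1+alpha)/2)*T.
alpha = -1, -(1+alpha)/2 = 0.0.
Gamma = 0.0 * 81.382161 = 0.0000

0.0000


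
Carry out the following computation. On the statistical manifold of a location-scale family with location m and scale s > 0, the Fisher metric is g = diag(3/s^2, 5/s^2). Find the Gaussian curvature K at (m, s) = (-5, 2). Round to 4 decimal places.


The metric has the form g = (A dm^2 + B ds^2)/s^2 with A = 3, B = 5.
Substitute u = sqrt(A/B)*m: g = B*(du^2 + ds^2)/s^2, i.e. B times the
Poincare upper half-plane metric, which has constant Gaussian curvature -1.
Scaling a 2D metric by a constant c divides the Gaussian curvature by c,
so K = -1/B = -1/(5) = -0.2000 everywhere (the point (m, s) = (-5, 2) is irrelevant:
the curvature is constant).
The requested Gaussian curvature is K = -0.2000.

-0.2000


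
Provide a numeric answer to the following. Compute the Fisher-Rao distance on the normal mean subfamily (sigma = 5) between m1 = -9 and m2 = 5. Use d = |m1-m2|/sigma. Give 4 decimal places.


On the fixed-variance normal subfamily, geodesic distance = |m1-m2|/sigma.
|-9 - 5| = 14.
sigma = 5.
d = 14/5 = 2.8000

2.8000


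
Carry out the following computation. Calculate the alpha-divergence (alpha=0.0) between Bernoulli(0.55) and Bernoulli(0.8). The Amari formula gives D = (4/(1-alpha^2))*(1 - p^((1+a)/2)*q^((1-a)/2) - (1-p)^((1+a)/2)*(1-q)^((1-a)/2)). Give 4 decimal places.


Amari alpha-divergence:
D = (4/(1-alpha^2))*(1 - p^((1+a)/2)*q^((1-a)/2) - (1-p)^((1+a)/2)*(1-q)^((1-a)/2)).
alpha = 0.0, p = 0.55, q = 0.8.
e1 = (1+alpha)/2 = 0.5, e2 = (1-alpha)/2 = 0.5.
t1 = p^e1 * q^e2 = 0.55^0.5 * 0.8^0.5 = 0.663325.
t2 = (1-p)^e1 * (1-q)^e2 = 0.45^0.5 * 0.2^0.5 = 0.3.
4/(1-alpha^2) = 4.0.
D = 4.0*(1 - 0.663325 - 0.3) = 0.1467

0.1467


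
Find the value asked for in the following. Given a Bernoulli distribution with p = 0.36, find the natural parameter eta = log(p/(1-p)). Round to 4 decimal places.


Natural parameter for Bernoulli: eta = log(p/(1-p)).
p = 0.36, 1-p = 0.64.
p/(1-p) = 0.5625.
eta = log(0.5625) = -0.5754

-0.5754


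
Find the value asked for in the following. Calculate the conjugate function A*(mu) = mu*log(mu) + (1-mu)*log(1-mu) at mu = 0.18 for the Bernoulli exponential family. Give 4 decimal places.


Legendre transform for Bernoulli:
A*(mu) = mu*log(mu) + (1-mu)*log(1-mu).
mu = 0.18, 1-mu = 0.82.
mu*log(mu) = 0.18*log(0.18) = -0.308664.
(1-mu)*log(1-mu) = 0.82*log(0.82) = -0.16273.
A* = -0.308664 + -0.16273 = -0.4714

-0.4714


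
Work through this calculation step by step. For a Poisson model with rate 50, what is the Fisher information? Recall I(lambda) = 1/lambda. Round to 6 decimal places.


Fisher information for Poisson: I(lambda) = 1/lambda.
lambda = 50.
I(lambda) = 1/50 = 0.020000

0.020000


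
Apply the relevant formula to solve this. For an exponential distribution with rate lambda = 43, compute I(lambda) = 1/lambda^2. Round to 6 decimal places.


Fisher information for exponential: I(lambda) = 1/lambda^2.
lambda = 43, lambda^2 = 1849.
I = 1/1849 = 0.000541

0.000541


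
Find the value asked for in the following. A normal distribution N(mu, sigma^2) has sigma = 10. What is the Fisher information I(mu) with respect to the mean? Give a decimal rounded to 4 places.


The Fisher information for the mean of a normal distribution is I(mu) = 1/sigma^2.
sigma = 10, so sigma^2 = 100.
I(mu) = 1/100 = 0.0100

0.0100


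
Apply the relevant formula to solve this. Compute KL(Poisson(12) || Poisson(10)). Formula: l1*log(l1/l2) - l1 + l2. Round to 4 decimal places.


KL divergence for Poisson:
KL = l1*log(l1/l2) - l1 + l2.
l1 = 12, l2 = 10.
log(12/10) = 0.182322.
l1*log(l1/l2) = 12 * 0.182322 = 2.187859.
KL = 2.187859 - 12 + 10 = 0.1879

0.1879


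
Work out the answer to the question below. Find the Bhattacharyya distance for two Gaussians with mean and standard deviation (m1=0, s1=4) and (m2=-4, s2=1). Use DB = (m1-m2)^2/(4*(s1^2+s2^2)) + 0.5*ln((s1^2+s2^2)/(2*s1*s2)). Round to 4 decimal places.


Bhattacharyya distance between two Gaussians:
DB = (m1-m2)^2/(4*(s1^2+s2^2)) + (1/2)*ln((s1^2+s2^2)/(2*s1*s2)).
(m1-m2)^2 = (4)^2 = 16.
s1^2+s2^2 = 16 + 1 = 17.
term1 = 16/68 = 0.235294.
term2 = 0.5*ln(17/8.0) = 0.376886.
DB = 0.235294 + 0.376886 = 0.6122

0.6122


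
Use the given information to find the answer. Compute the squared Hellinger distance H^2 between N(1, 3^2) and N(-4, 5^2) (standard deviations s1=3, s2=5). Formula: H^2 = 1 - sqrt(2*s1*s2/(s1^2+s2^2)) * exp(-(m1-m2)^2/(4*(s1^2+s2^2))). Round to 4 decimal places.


Squared Hellinger distance for Gaussians:
H^2 = 1 - sqrt(2*s1*s2/(s1^2+s2^2)) * exp(-(m1-m2)^2/(4*(s1^2+s2^2))).
s1^2 = 9, s2^2 = 25, s1^2+s2^2 = 34.
sqrt(2*3*5/(34)) = 0.939336.
(m1-m2)^2 = (5)^2 = 25.
exp(-25/(4*34)) = exp(-0.183824) = 0.832083.
H^2 = 1 - 0.939336*0.832083 = 0.2184

0.2184


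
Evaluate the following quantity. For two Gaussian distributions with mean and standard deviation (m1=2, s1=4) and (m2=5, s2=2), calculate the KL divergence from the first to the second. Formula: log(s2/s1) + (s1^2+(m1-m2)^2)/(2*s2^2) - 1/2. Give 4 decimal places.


KL divergence between normal distributions:
KL = log(s2/s1) + (s1^2 + (m1-m2)^2)/(2*s2^2) - 1/2.
log(2/4) = -0.693147.
(4^2 + (2-5)^2)/(2*2^2) = (16 + 9)/8 = 3.125.
KL = -0.693147 + 3.125 - 0.5 = 1.9319

1.9319


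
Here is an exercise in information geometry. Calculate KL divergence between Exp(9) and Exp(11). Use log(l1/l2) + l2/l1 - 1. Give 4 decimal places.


KL divergence for exponential family:
KL = log(l1/l2) + l2/l1 - 1.
log(9/11) = -0.200671.
11/9 = 1.222222.
KL = -0.200671 + 1.222222 - 1 = 0.0216

0.0216


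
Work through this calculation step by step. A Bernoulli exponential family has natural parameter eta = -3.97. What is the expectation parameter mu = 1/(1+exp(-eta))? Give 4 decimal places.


Dual coordinate (expectation parameter) for Bernoulli:
mu = 1/(1+exp(-eta)).
eta = -3.97.
exp(-eta) = exp(3.97) = 52.984531.
mu = 1/(1+52.984531) = 0.0185

0.0185


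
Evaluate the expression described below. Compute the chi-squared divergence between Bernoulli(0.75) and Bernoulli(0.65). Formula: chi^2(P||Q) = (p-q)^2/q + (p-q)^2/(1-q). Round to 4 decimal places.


Chi-squared divergence between Bernoulli distributions:
chi^2 = (p-q)^2/q + (p-q)^2/(1-q).
p = 0.75, q = 0.65, p-q = 0.1.
(p-q)^2 = 0.01.
term1 = 0.01/0.65 = 0.015385.
term2 = 0.01/0.35 = 0.028571.
chi^2 = 0.015385 + 0.028571 = 0.0440

0.0440


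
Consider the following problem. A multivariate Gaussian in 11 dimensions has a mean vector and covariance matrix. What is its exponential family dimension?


Exponential family dimension calculation:
For 11-dim MVN: mean has 11 params, covariance has 11*12/2 = 66 unique entries.
Total dim = 11 + 66 = 77.

77


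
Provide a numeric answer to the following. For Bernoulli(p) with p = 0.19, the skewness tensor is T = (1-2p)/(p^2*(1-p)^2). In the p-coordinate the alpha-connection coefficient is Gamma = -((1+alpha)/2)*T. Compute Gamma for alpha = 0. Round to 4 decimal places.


Skewness (Amari-Chentsov) tensor: T = (1-2p)/(p^2*(1-p)^2).
p = 0.19, 1-2p = 0.62, p^2 = 0.0361, (1-p)^2 = 0.6561.
T = 0.62/(0.0361 * 0.6561) = 26.176673.
In the p-coordinate, Gamma^(alpha) = Gamma^(0) - (alpha/2)*T with Gamma^(0) = (1/2)*g'(p) = -T/2,
so Gamma^(alpha) = -((1+alpha)/2)*T.
alpha = 0, -(1+alpha)/2 = -0.5.
Gamma = -0.5 * 26.176673 = -13.0883

-13.0883


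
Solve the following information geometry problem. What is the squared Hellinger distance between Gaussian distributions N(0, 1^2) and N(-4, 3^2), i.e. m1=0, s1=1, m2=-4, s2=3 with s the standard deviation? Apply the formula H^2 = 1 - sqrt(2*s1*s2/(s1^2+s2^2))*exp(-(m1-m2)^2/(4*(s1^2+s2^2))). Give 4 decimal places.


Squared Hellinger distance for Gaussians:
H^2 = 1 - sqrt(2*s1*s2/(s1^2+s2^2)) * exp(-(m1-m2)^2/(4*(s1^2+s2^2))).
s1^2 = 1, s2^2 = 9, s1^2+s2^2 = 10.
sqrt(2*1*3/(10)) = 0.774597.
(m1-m2)^2 = (4)^2 = 16.
exp(-16/(4*10)) = exp(-0.4) = 0.67032.
H^2 = 1 - 0.774597*0.67032 = 0.4808

0.4808


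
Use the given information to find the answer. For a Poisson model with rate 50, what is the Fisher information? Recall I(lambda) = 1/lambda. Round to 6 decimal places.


Fisher information for Poisson: I(lambda) = 1/lambda.
lambda = 50.
I(lambda) = 1/50 = 0.020000

0.020000


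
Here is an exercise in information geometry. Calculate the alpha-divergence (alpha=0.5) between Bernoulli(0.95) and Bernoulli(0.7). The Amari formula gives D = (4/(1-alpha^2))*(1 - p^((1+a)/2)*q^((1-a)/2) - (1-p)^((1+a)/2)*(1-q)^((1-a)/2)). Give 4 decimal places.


Amari alpha-divergence:
D = (4/(1-alpha^2))*(1 - p^((1+a)/2)*q^((1-a)/2) - (1-p)^((1+a)/2)*(1-q)^((1-a)/2)).
alpha = 0.5, p = 0.95, q = 0.7.
e1 = (1+alpha)/2 = 0.75, e2 = (1-alpha)/2 = 0.25.
t1 = p^e1 * q^e2 = 0.95^0.75 * 0.7^0.25 = 0.880171.
t2 = (1-p)^e1 * (1-q)^e2 = 0.05^0.75 * 0.3^0.25 = 0.078254.
4/(1-alpha^2) = 5.333333.
D = 5.333333*(1 - 0.880171 - 0.078254) = 0.2217

0.2217


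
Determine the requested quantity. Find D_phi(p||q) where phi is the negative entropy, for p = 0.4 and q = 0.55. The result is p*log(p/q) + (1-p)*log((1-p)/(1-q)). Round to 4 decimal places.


Bregman divergence with negative entropy generator:
D = p*log(p/q) + (1-p)*log((1-p)/(1-q)).
p = 0.4, q = 0.55.
p*log(p/q) = 0.4*log(0.4/0.55) = -0.127381.
(1-p)*log((1-p)/(1-q)) = 0.6*log(0.6/0.45) = 0.172609.
D = -0.127381 + 0.172609 = 0.0452

0.0452


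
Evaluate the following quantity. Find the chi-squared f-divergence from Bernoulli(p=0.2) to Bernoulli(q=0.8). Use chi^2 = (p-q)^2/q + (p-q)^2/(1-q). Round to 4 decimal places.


Chi-squared divergence between Bernoulli distributions:
chi^2 = (p-q)^2/q + (p-q)^2/(1-q).
p = 0.2, q = 0.8, p-q = -0.6.
(p-q)^2 = 0.36.
term1 = 0.36/0.8 = 0.45.
term2 = 0.36/0.2 = 1.8.
chi^2 = 0.45 + 1.8 = 2.2500

2.2500


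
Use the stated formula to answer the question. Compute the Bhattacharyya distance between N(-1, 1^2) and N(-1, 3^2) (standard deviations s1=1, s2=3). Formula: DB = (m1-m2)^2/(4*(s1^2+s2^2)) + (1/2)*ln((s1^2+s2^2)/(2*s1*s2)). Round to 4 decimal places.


Bhattacharyya distance between two Gaussians:
DB = (m1-m2)^2/(4*(s1^2+s2^2)) + (1/2)*ln((s1^2+s2^2)/(2*s1*s2)).
(m1-m2)^2 = (0)^2 = 0.
s1^2+s2^2 = 1 + 9 = 10.
term1 = 0/40 = 0.0.
term2 = 0.5*ln(10/6.0) = 0.255413.
DB = 0.0 + 0.255413 = 0.2554

0.2554


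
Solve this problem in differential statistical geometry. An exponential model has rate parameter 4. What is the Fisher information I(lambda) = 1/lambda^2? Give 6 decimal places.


Fisher information for exponential: I(lambda) = 1/lambda^2.
lambda = 4, lambda^2 = 16.
I = 1/16 = 0.062500

0.062500


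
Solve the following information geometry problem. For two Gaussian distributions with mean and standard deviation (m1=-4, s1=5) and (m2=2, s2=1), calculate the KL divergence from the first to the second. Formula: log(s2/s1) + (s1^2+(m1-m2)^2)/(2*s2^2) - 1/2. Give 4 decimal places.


KL divergence between normal distributions:
KL = log(s2/s1) + (s1^2 + (m1-m2)^2)/(2*s2^2) - 1/2.
log(1/5) = -1.609438.
(5^2 + (-4-2)^2)/(2*1^2) = (25 + 36)/2 = 30.5.
KL = -1.609438 + 30.5 - 0.5 = 28.3906

28.3906


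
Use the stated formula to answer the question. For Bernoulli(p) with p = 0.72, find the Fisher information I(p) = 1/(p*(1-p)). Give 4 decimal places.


For Bernoulli(p), Fisher information is I(p) = 1/(p*(1-p)).
p = 0.72, 1-p = 0.28.
p*(1-p) = 0.2016.
I(p) = 1/0.2016 = 4.9603

4.9603


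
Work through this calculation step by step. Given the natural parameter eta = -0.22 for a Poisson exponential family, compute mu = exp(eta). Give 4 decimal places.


Expectation parameter for Poisson exponential family:
mu = exp(eta).
eta = -0.22.
mu = exp(-0.22) = 0.8025

0.8025


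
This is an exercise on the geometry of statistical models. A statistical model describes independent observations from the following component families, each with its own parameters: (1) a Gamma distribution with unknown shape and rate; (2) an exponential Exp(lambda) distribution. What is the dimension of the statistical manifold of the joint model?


The dimension of a statistical manifold equals the number of free
(independent) real parameters of the model. For a product of independent
blocks the parameter counts add.
- Gamma (shape, rate): 2.
- exponential (lambda): 1.
Total = 2 + 1 = 3.
Dimension = 3

3


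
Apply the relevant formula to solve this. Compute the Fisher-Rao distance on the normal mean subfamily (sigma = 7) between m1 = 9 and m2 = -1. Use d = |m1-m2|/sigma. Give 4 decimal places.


On the fixed-variance normal subfamily, geodesic distance = |m1-m2|/sigma.
|9 - -1| = 10.
sigma = 7.
d = 10/7 = 1.4286

1.4286


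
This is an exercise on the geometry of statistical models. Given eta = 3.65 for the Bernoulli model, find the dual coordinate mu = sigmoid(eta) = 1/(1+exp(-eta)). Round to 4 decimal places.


Dual coordinate (expectation parameter) for Bernoulli:
mu = 1/(1+exp(-eta)).
eta = 3.65.
exp(-eta) = exp(-3.65) = 0.025991.
mu = 1/(1+0.025991) = 0.9747

0.9747


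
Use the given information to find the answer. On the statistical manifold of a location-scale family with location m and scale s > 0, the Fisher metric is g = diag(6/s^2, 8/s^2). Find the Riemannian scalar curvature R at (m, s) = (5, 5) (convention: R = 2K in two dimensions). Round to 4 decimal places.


The metric has the form g = (A dm^2 + B ds^2)/s^2 with A = 6, B = 8.
Substitute u = sqrt(A/B)*m: g = B*(du^2 + ds^2)/s^2, i.e. B times the
Poincare upper half-plane metric, which has constant Gaussian curvature -1.
Scaling a 2D metric by a constant c divides the Gaussian curvature by c,
so K = -1/B = -1/(8) = -0.1250 everywhere (the point (m, s) = (5, 5) is irrelevant:
the curvature is constant).
Scalar curvature in dimension 2: R = 2K = -2/(8) = -0.2500.

-0.2500


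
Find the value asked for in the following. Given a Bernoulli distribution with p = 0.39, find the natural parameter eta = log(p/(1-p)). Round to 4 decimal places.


Natural parameter for Bernoulli: eta = log(p/(1-p)).
p = 0.39, 1-p = 0.61.
p/(1-p) = 0.639344.
eta = log(0.639344) = -0.4473

-0.4473


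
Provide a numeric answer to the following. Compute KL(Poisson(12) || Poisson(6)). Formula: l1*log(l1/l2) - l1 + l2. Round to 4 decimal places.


KL divergence for Poisson:
KL = l1*log(l1/l2) - l1 + l2.
l1 = 12, l2 = 6.
log(12/6) = 0.693147.
l1*log(l1/l2) = 12 * 0.693147 = 8.317766.
KL = 8.317766 - 12 + 6 = 2.3178

2.3178


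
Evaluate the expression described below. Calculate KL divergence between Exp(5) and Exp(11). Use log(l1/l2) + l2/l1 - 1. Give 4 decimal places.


KL divergence for exponential family:
KL = log(l1/l2) + l2/l1 - 1.
log(5/11) = -0.788457.
11/5 = 2.2.
KL = -0.788457 + 2.2 - 1 = 0.4115

0.4115


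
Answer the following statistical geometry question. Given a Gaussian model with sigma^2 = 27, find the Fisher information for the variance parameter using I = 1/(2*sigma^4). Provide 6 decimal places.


Fisher information for variance: I(sigma^2) = 1/(2*sigma^4).
sigma^2 = 27, so sigma^4 = 729.
I = 1/(2*729) = 1/1458 = 0.000686

0.000686


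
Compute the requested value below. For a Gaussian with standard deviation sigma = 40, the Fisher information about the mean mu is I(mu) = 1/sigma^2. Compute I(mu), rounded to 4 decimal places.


The Fisher information for the mean of a normal distribution is I(mu) = 1/sigma^2.
sigma = 40, so sigma^2 = 1600.
I(mu) = 1/1600 = 0.0006

0.0006


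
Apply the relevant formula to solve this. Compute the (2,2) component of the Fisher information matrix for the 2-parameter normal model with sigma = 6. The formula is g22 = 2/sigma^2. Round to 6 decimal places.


For the 2-parameter normal family, the Fisher metric has:
  g11 = 1/sigma^2, g22 = 2/sigma^2.
sigma = 6, sigma^2 = 36.
g22 = 0.055556

0.055556


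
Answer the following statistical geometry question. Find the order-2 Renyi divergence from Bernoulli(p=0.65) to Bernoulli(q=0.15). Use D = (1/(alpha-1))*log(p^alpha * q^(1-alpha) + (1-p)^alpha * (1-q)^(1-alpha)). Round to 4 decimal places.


Renyi divergence of order alpha between Bernoulli distributions:
D = (1/(alpha-1))*log(p^alpha * q^(1-alpha) + (1-p)^alpha * (1-q)^(1-alpha)).
alpha = 2, p = 0.65, q = 0.15.
p^alpha * q^(1-alpha) = 0.65^2 * 0.15^-1 = 2.816667.
(1-p)^alpha * (1-q)^(1-alpha) = 0.35^2 * 0.85^-1 = 0.144118.
sum = 2.816667 + 0.144118 = 2.960784.
D = (1/1)*log(2.960784) = 1.0855

1.0855


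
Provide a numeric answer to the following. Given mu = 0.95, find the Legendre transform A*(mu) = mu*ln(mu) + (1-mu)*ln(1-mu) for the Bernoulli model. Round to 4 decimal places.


Legendre transform for Bernoulli:
A*(mu) = mu*log(mu) + (1-mu)*log(1-mu).
mu = 0.95, 1-mu = 0.05.
mu*log(mu) = 0.95*log(0.95) = -0.048729.
(1-mu)*log(1-mu) = 0.05*log(0.05) = -0.149787.
A* = -0.048729 + -0.149787 = -0.1985

-0.1985


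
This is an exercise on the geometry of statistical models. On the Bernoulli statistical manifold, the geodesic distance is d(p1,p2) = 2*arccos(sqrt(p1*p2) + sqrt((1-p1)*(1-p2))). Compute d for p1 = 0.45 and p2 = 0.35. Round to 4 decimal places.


Geodesic distance on Bernoulli manifold:
d(p1,p2) = 2*arccos(sqrt(p1*p2) + sqrt((1-p1)*(1-p2))).
sqrt(p1*p2) = sqrt(0.45*0.35) = 0.396863.
sqrt((1-p1)*(1-p2)) = sqrt(0.55*0.65) = 0.597913.
arg = 0.396863 + 0.597913 = 0.994776.
d = 2*arccos(0.994776) = 0.2045

0.2045


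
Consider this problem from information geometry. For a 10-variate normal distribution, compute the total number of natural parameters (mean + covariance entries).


Exponential family dimension calculation:
For 10-dim MVN: mean has 10 params, covariance has 10*11/2 = 55 unique entries.
Total dim = 10 + 55 = 65.

65


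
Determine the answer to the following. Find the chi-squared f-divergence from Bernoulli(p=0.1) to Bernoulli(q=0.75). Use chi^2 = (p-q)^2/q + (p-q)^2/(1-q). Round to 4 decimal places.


Chi-squared divergence between Bernoulli distributions:
chi^2 = (p-q)^2/q + (p-q)^2/(1-q).
p = 0.1, q = 0.75, p-q = -0.65.
(p-q)^2 = 0.4225.
term1 = 0.4225/0.75 = 0.563333.
term2 = 0.4225/0.25 = 1.69.
chi^2 = 0.563333 + 1.69 = 2.2533

2.2533


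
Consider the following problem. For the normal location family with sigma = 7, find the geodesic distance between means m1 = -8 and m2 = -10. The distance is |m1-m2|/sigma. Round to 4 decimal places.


On the fixed-variance normal subfamily, geodesic distance = |m1-m2|/sigma.
|-8 - -10| = 2.
sigma = 7.
d = 2/7 = 0.2857

0.2857


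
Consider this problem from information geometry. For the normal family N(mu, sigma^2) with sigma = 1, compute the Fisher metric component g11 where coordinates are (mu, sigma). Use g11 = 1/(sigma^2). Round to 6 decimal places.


For the 2-parameter normal family, the Fisher metric has:
  g11 = 1/sigma^2, g22 = 2/sigma^2.
sigma = 1, sigma^2 = 1.
g11 = 1.000000

1.000000


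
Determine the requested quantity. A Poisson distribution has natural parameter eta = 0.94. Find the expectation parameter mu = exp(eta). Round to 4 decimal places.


Expectation parameter for Poisson exponential family:
mu = exp(eta).
eta = 0.94.
mu = exp(0.94) = 2.5600

2.5600


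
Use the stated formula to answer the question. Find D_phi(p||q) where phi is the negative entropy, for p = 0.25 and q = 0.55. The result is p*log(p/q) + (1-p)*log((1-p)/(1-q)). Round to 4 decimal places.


Bregman divergence with negative entropy generator:
D = p*log(p/q) + (1-p)*log((1-p)/(1-q)).
p = 0.25, q = 0.55.
p*log(p/q) = 0.25*log(0.25/0.55) = -0.197114.
(1-p)*log((1-p)/(1-q)) = 0.75*log(0.75/0.45) = 0.383119.
D = -0.197114 + 0.383119 = 0.1860

0.1860


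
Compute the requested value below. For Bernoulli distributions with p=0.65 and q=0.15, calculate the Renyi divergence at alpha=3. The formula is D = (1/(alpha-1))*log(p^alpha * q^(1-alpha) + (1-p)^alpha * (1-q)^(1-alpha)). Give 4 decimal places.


Renyi divergence of order alpha between Bernoulli distributions:
D = (1/(alpha-1))*log(p^alpha * q^(1-alpha) + (1-p)^alpha * (1-q)^(1-alpha)).
alpha = 3, p = 0.65, q = 0.15.
p^alpha * q^(1-alpha) = 0.65^3 * 0.15^-2 = 12.205556.
(1-p)^alpha * (1-q)^(1-alpha) = 0.35^3 * 0.85^-2 = 0.059343.
sum = 12.205556 + 0.059343 = 12.264898.
D = (1/2)*log(12.264898) = 1.2534

1.2534
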